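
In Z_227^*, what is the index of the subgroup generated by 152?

1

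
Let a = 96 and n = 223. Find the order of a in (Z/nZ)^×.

222

Since 96 ∈ (Z/223Z)^×, its order divides φ(223) = 223 − 1 = 222 = 2 · 3 · 37.
Divisors of 222: 1, 2, 3, 6, 37, 74, 111, 222.
Compute 96^d (mod 223) for the divisors d until we hit 1:
96^1 ≡ 96 (mod 223)
96^2 ≡ 73 (mod 223)
96^3 ≡ 95 (mod 223)
96^6 ≡ 105 (mod 223)
96^37 ≡ 184 (mod 223)
96^74 ≡ 183 (mod 223)
96^111 ≡ 222 (mod 223)
96^222 ≡ 1 (mod 223) ✓
Therefore the multiplicative order of 96 modulo 223 is 222.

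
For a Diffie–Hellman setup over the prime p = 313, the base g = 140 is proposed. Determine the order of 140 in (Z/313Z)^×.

The order of 140 must divide φ(313) = 313 − 1 = 312 = 2^3 · 3 · 13.
Divisors of 312: 1, 2, 3, 4, 6, 8, 12, 13, 24, 26, 39, 52, 78, 104, 156, 312.
Compute 140^d (mod 313) for the divisors d until we hit 1:
140^1 ≡ 140 (mod 313)
140^2 ≡ 194 (mod 313)
140^3 ≡ 242 (mod 313)
140^4 ≡ 76 (mod 313)
140^6 ≡ 33 (mod 313)
140^8 ≡ 142 (mod 313)
140^12 ≡ 150 (mod 313)
140^13 ≡ 29 (mod 313)
140^24 ≡ 277 (mod 313)
140^26 ≡ 215 (mod 313)
140^39 ≡ 288 (mod 313)
140^52 ≡ 214 (mod 313)
140^78 ≡ 312 (mod 313)
140^104 ≡ 98 (mod 313)
140^156 ≡ 1 (mod 313) ✓
Hence ord(140) = 156.

156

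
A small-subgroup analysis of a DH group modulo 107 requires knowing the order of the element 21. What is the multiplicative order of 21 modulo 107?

106

The order of 21 must divide φ(107) = 107 − 1 = 106 = 2 · 53.
Divisors of 106: 1, 2, 53, 106.
Evaluate successive powers at the divisors of 106:
21^1 ≡ 21
21^2 ≡ 13
21^53 ≡ 106
21^106 ≡ 1
So ord_107(21) = 106.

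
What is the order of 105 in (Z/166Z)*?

82

By Lagrange's theorem, ord_166(105) divides φ(166) = φ(2)·φ(83) = 1·82 = 82 = 2 · 41.
Divisors of 82: 1, 2, 41, 82.
Evaluate successive powers at the divisors of 82:
105^1 ≡ 105 (mod 166)
105^2 ≡ 69 (mod 166)
105^41 ≡ 165 (mod 166)
105^82 ≡ 1 (mod 166) ✓
So ord_166(105) = 82.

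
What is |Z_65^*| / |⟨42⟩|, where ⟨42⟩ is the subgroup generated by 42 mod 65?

Since 42 ∈ (Z/65Z)^×, its order divides φ(65) = φ(5·13) = (5−1)·(13−1) = 4·12 = 48 = 2^4 · 3.
Divisors of 48: 1, 2, 3, 4, 6, 8, 12, 16, 24, 48.
Evaluate successive powers at the divisors of 48:
42^1 ≡ 42 (mod 65)
42^2 ≡ 9 (mod 65)
42^3 ≡ 53 (mod 65)
42^4 ≡ 16 (mod 65)
42^6 ≡ 14 (mod 65)
42^8 ≡ 61 (mod 65)
42^12 ≡ 1 (mod 65) ✓
The order of 42 is 12, so the subgroup it generates has 12 elements.
Index = |(Z/65Z)^×| / |⟨42⟩| = 48 / 12 = 4.

4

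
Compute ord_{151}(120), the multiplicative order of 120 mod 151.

150

The order of 120 must divide φ(151) = 151 − 1 = 150 = 2 · 3 · 5^2.
Divisors of 150: 1, 2, 3, 5, 6, 10, 15, 25, 30, 50, 75, 150.
Check 120^d mod 151 for each divisor in increasing order:
120^1 ≡ 120 (mod 151)
120^2 ≡ 55 (mod 151)
120^3 ≡ 107 (mod 151)
120^5 ≡ 147 (mod 151)
120^6 ≡ 124 (mod 151)
120^10 ≡ 16 (mod 151)
120^15 ≡ 87 (mod 151)
120^25 ≡ 33 (mod 151)
120^30 ≡ 19 (mod 151)
120^50 ≡ 32 (mod 151)
120^75 ≡ 150 (mod 151)
120^150 ≡ 1 (mod 151) ✓
So ord_151(120) = 150.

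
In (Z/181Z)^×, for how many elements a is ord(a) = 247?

0

φ(181) = 181 − 1 = 180 = 2^2 · 3^2 · 5.
In a cyclic group of order 180, there are φ(d) elements of order d for each divisor d of 180, and zero for non-divisors.
247 does not divide 180, so no element of (Z/181Z)^× has order 247.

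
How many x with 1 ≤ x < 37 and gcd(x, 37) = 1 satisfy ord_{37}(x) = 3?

2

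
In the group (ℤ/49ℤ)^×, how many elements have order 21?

12

φ(49) = φ(7^2) = 7·(7−1) = 42 = 2 · 3 · 7.
(Z/49Z)^× is cyclic (|G| = 42); a cyclic group of order m has exactly φ(d) elements of each order d | m, and none otherwise.
21 = 3 · 7 divides 42, and φ(21) = 12.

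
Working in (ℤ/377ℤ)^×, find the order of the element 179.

42

By Lagrange's theorem, ord_377(179) divides φ(377) = φ(13·29) = (13−1)·(29−1) = 12·28 = 336 = 2^4 · 3 · 7.
Divisors of 336: 1, 2, 3, 4, 6, 7, 8, 12, 14, 16, 21, 24, 28, 42, 48, 56, 84, 112, 168, 336.
Evaluate successive powers at the divisors of 336:
179^1 ≡ 179 (mod 377)
179^2 ≡ 373 (mod 377)
179^3 ≡ 38 (mod 377)
179^4 ≡ 16 (mod 377)
179^6 ≡ 313 (mod 377)
179^7 ≡ 231 (mod 377)
179^8 ≡ 256 (mod 377)
179^12 ≡ 326 (mod 377)
179^14 ≡ 204 (mod 377)
179^16 ≡ 315 (mod 377)
179^21 ≡ 376 (mod 377)
179^24 ≡ 339 (mod 377)
179^28 ≡ 146 (mod 377)
179^42 ≡ 1 (mod 377) ✓
So ord_377(179) = 42.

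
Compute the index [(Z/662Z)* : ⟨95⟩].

10

ord(95) | φ(662) = φ(2)·φ(331) = 1·330 = 330 = 2 · 3 · 5 · 11.
Divisors of 330: 1, 2, 3, 5, 6, 10, 11, 15, 22, 30, 33, 55, 66, 110, 165, 330.
Evaluate successive powers at the divisors of 330:
95^1 ≡ 95 (mod 662)
95^2 ≡ 419 (mod 662)
95^3 ≡ 85 (mod 662)
95^5 ≡ 529 (mod 662)
95^6 ≡ 605 (mod 662)
95^10 ≡ 477 (mod 662)
95^11 ≡ 299 (mod 662)
95^15 ≡ 111 (mod 662)
95^22 ≡ 31 (mod 662)
95^30 ≡ 405 (mod 662)
95^33 ≡ 1 (mod 662) ✓
So ord_662(95) = 33, hence |⟨95⟩| = 33.
Index = |(Z/662Z)^×| / |⟨95⟩| = 330 / 33 = 10.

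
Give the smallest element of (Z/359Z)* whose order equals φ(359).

7

φ(359) = 359 − 1 = 358 = 2 · 179.
Test candidates g = 2, 3, … against the prime factors q ∈ {2, 179} of φ(359): g is a generator iff g^(358/q) ≢ 1 for every such q.
g = 2: 2^179 ≡ 1 — hits 1, so not a primitive root.
g = 3: 3^179 ≡ 1 — hits 1, so not a primitive root.
g = 4: 4^179 ≡ 1 — hits 1, so not a primitive root.
g = 5: 5^179 ≡ 1 — hits 1, so not a primitive root.
g = 6: 6^179 ≡ 1 — hits 1, so not a primitive root.
g = 7: 7^179 ≡ 358; 7^2 ≡ 49 — none is 1, so 7 is a primitive root.
The smallest primitive root modulo 359 is 7.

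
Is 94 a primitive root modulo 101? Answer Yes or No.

Yes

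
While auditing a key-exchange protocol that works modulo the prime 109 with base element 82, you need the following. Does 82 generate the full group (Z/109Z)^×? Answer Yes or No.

No

φ(109) = 109 − 1 = 108 = 2^2 · 3^3.
It suffices to check that the order of 82 is not a proper divisor of 108: compute 82^(108/q) for q ∈ {2, 3}.
82^54 ≡ 1 (mod 109)  [q = 2: ≡ 1 ✗]
82^36 ≡ 1 (mod 109)  [q = 3: ≡ 1 ✗]
Since 82^54 ≡ 1, the order of 82 divides 54 < 108, so 82 is not a primitive root.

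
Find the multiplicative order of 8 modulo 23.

By Lagrange's theorem, ord_23(8) divides φ(23) = 23 − 1 = 22 = 2 · 11.
Divisors of 22: 1, 2, 11, 22.
Test each divisor d:
8^1 ≡ 8 (mod 23)
8^2 ≡ 18 (mod 23)
8^11 ≡ 1 (mod 23) ✓
So ord_23(8) = 11.

11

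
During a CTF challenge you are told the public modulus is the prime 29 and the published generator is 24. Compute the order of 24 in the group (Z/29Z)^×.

The order of 24 must divide φ(29) = 29 − 1 = 28 = 2^2 · 7.
Divisors of 28: 1, 2, 4, 7, 14, 28.
Evaluate successive powers at the divisors of 28:
24^1 ≡ 24
24^2 ≡ 25
24^4 ≡ 16
24^7 ≡ 1
The smallest such exponent is 7, so the order of 24 is 7.

7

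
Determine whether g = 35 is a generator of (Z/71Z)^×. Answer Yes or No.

φ(71) = 71 − 1 = 70 = 2 · 5 · 7.
It suffices to check that the order of 35 is not a proper divisor of 70: compute 35^(70/q) for q ∈ {2, 5, 7}.
35^35 ≡ 70 (mod 71)  [q = 2: ≢ 1 ✓]
35^14 ≡ 25 (mod 71)  [q = 5: ≢ 1 ✓]
35^10 ≡ 45 (mod 71)  [q = 7: ≢ 1 ✓]
None equal 1, so ord_71(35) = 70: 35 is a primitive root.

Yes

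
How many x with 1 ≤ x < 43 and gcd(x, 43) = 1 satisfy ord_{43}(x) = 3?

φ(43) = 43 − 1 = 42 = 2 · 3 · 7.
In a cyclic group of order 42, there are φ(d) elements of order d for each divisor d of 42, and zero for non-divisors.
3 | 42, and φ(3) = 3 − 1 = 2.

2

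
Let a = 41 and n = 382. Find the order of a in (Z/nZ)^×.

The order of 41 must divide φ(382) = φ(2)·φ(191) = 1·190 = 190 = 2 · 5 · 19.
Divisors of 190: 1, 2, 5, 10, 19, 38, 95, 190.
Check 41^d mod 382 for each divisor in increasing order:
41^1 ≡ 41
41^2 ≡ 153
41^5 ≡ 185
41^10 ≡ 227
41^19 ≡ 381
41^38 ≡ 1
Hence ord(41) = 38.

38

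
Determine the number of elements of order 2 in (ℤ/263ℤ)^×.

1

φ(263) = 263 − 1 = 262 = 2 · 131.
Since (Z/263Z)^× is cyclic of order 262, the number of elements of order d is φ(d) when d | 262 and 0 otherwise.
2 | 262, and φ(2) = 2 − 1 = 1.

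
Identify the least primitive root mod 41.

6

φ(41) = 41 − 1 = 40 = 2^3 · 5.
Test candidates g = 2, 3, … against the prime factors q ∈ {2, 5} of φ(41): g is a generator iff g^(40/q) ≢ 1 for every such q.
g = 2: 2^20 ≡ 1 — hits 1, so not a primitive root.
g = 3: 3^20 ≡ 40; 3^8 ≡ 1 — hits 1, so not a primitive root.
g = 4: 4^20 ≡ 1 — hits 1, so not a primitive root.
g = 5: 5^20 ≡ 1 — hits 1, so not a primitive root.
g = 6: 6^20 ≡ 40; 6^8 ≡ 10 — none is 1, so 6 is a primitive root.
Hence the least primitive root of 41 is 6.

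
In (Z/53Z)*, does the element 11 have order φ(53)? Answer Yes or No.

φ(53) = 53 − 1 = 52 = 2^2 · 13.
An element g generates (Z/53Z)^× iff g^(52/q) ≢ 1 (mod 53) for each prime q ∈ {2, 13}.
11^26 ≡ 1 (mod 53)  [q = 2: ≡ 1 ✗]
11^4 ≡ 13 (mod 53)  [q = 13: ≢ 1 ✓]
The check at q = 2 fails, so 11 generates a proper subgroup.

No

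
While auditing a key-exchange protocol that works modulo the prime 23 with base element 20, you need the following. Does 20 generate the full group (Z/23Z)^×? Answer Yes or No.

Yes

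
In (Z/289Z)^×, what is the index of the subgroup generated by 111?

2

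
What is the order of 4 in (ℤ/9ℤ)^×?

Since 4 ∈ (Z/9Z)^×, its order divides φ(9) = φ(3^2) = 3·(3−1) = 6 = 2 · 3.
Divisors of 6: 1, 2, 3, 6.
Compute 4^d (mod 9) for the divisors d until we hit 1:
4^1 ≡ 4 (mod 9)
4^2 ≡ 7 (mod 9)
4^3 ≡ 1 (mod 9) ✓
Hence ord(4) = 3.

3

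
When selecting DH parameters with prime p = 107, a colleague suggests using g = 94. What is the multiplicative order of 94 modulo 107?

106

The order of 94 must divide φ(107) = 107 − 1 = 106 = 2 · 53.
Divisors of 106: 1, 2, 53, 106.
Check 94^d mod 107 for each divisor in increasing order:
94^1 ≡ 94 (mod 107)
94^2 ≡ 62 (mod 107)
94^53 ≡ 106 (mod 107)
94^106 ≡ 1 (mod 107) ✓
So ord_107(94) = 106.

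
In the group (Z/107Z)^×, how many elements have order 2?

1

φ(107) = 107 − 1 = 106 = 2 · 53.
Since (Z/107Z)^× is cyclic of order 106, the number of elements of order d is φ(d) when d | 106 and 0 otherwise.
2 | 106, and φ(2) = 2 − 1 = 1.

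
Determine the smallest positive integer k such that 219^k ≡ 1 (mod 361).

By Lagrange's theorem, ord_361(219) divides φ(361) = φ(19^2) = 19·(19−1) = 342 = 2 · 3^2 · 19.
Divisors of 342: 1, 2, 3, 6, 9, 18, 19, 38, 57, 114, 171, 342.
Test each divisor d:
219^1 ≡ 219 (mod 361)
219^2 ≡ 309 (mod 361)
219^3 ≡ 164 (mod 361)
219^6 ≡ 182 (mod 361)
219^9 ≡ 246 (mod 361)
219^18 ≡ 229 (mod 361)
219^19 ≡ 333 (mod 361)
219^38 ≡ 62 (mod 361)
219^57 ≡ 69 (mod 361)
219^114 ≡ 68 (mod 361)
219^171 ≡ 360 (mod 361)
219^342 ≡ 1 (mod 361) ✓
The smallest such exponent is 342, so the order of 219 is 342.

342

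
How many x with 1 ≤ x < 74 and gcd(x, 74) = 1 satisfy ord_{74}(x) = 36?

12

φ(74) = φ(2)·φ(37) = 1·36 = 36 = 2^2 · 3^2.
In a cyclic group of order 36, there are φ(d) elements of order d for each divisor d of 36, and zero for non-divisors.
36 = 2^2 · 3^2 divides 36, and φ(36) = 12.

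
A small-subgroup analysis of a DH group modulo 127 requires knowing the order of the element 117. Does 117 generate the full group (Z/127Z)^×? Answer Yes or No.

No

φ(127) = 127 − 1 = 126 = 2 · 3^2 · 7.
It suffices to check that the order of 117 is not a proper divisor of 126: compute 117^(126/q) for q ∈ {2, 3, 7}.
117^63 ≡ 1 (mod 127)  [q = 2: ≡ 1 ✗]
117^42 ≡ 1 (mod 127)  [q = 3: ≡ 1 ✗]
117^18 ≡ 8 (mod 127)  [q = 7: ≢ 1 ✓]
Since 117^63 ≡ 1, the order of 117 divides 63 < 126, so 117 is not a primitive root.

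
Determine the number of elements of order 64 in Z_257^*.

φ(257) = 257 − 1 = 256 = 2^8.
Since (Z/257Z)^× is cyclic of order 256, the number of elements of order d is φ(d) when d | 256 and 0 otherwise.
64 = 2^6 divides 256, and φ(64) = 32.

32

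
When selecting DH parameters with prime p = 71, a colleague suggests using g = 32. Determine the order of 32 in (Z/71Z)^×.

ord(32) | φ(71) = 71 − 1 = 70 = 2 · 5 · 7.
Divisors of 70: 1, 2, 5, 7, 10, 14, 35, 70.
Check 32^d mod 71 for each divisor in increasing order:
32^1 ≡ 32 (mod 71)
32^2 ≡ 30 (mod 71)
32^5 ≡ 45 (mod 71)
32^7 ≡ 1 (mod 71) ✓
The smallest such exponent is 7, so the order of 32 is 7.

7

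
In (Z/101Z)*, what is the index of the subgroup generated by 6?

10

The order of 6 must divide φ(101) = 101 − 1 = 100 = 2^2 · 5^2.
Divisors of 100: 1, 2, 4, 5, 10, 20, 25, 50, 100.
Test each divisor d:
6^1 ≡ 6 (mod 101)
6^2 ≡ 36 (mod 101)
6^4 ≡ 84 (mod 101)
6^5 ≡ 100 (mod 101)
6^10 ≡ 1 (mod 101) ✓
So ord_101(6) = 10, hence |⟨6⟩| = 10.
[(Z/101Z)^× : ⟨6⟩] = 100/10 = 10.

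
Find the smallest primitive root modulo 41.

6

φ(41) = 41 − 1 = 40 = 2^3 · 5.
Test candidates g = 2, 3, … against the prime factors q ∈ {2, 5} of φ(41): g is a generator iff g^(40/q) ≢ 1 for every such q.
g = 2: 2^20 ≡ 1 — hits 1, so not a primitive root.
g = 3: 3^20 ≡ 40; 3^8 ≡ 1 — hits 1, so not a primitive root.
g = 4: 4^20 ≡ 1 — hits 1, so not a primitive root.
g = 5: 5^20 ≡ 1 — hits 1, so not a primitive root.
g = 6: 6^20 ≡ 40; 6^8 ≡ 10 — none is 1, so 6 is a primitive root.
The smallest primitive root modulo 41 is 6.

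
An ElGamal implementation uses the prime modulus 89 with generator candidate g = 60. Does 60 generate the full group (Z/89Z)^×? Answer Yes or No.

φ(89) = 89 − 1 = 88 = 2^3 · 11.
An element g generates (Z/89Z)^× iff g^(88/q) ≢ 1 (mod 89) for each prime q ∈ {2, 11}.
60^44 ≡ 88 (mod 89)  [q = 2: ≢ 1 ✓]
60^8 ≡ 4 (mod 89)  [q = 11: ≢ 1 ✓]
All checks pass, so 60 has order 88 and is a primitive root modulo 89.

Yes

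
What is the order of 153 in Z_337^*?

48

ord(153) | φ(337) = 337 − 1 = 336 = 2^4 · 3 · 7.
Divisors of 336: 1, 2, 3, 4, 6, 7, 8, 12, 14, 16, 21, 24, 28, 42, 48, 56, 84, 112, 168, 336.
Evaluate successive powers at the divisors of 336:
153^1 ≡ 153
153^2 ≡ 156
153^3 ≡ 278
153^4 ≡ 72
153^6 ≡ 111
153^7 ≡ 133
153^8 ≡ 129
153^12 ≡ 189
153^14 ≡ 165
153^16 ≡ 128
153^21 ≡ 40
153^24 ≡ 336
153^28 ≡ 265
153^42 ≡ 252
153^48 ≡ 1
The smallest such exponent is 48, so the order of 153 is 48.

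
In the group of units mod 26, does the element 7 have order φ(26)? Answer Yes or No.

φ(26) = φ(2)·φ(13) = 1·12 = 12 = 2^2 · 3.
Test 7^(12/q) mod 26 for each prime factor q of 12:
7^6 ≡ 25 (mod 26)  [q = 2: ≢ 1 ✓]
7^4 ≡ 9 (mod 26)  [q = 3: ≢ 1 ✓]
All checks pass, so 7 has order 12 and is a primitive root modulo 26.

Yes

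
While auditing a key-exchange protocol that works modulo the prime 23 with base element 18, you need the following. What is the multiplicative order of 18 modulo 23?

ord(18) | φ(23) = 23 − 1 = 22 = 2 · 11.
Divisors of 22: 1, 2, 11, 22.
Evaluate successive powers at the divisors of 22:
18^1 ≡ 18 (mod 23)
18^2 ≡ 2 (mod 23)
18^11 ≡ 1 (mod 23) ✓
Therefore the multiplicative order of 18 modulo 23 is 11.

11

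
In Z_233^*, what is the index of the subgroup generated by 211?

1

The order of 211 must divide φ(233) = 233 − 1 = 232 = 2^3 · 29.
Divisors of 232: 1, 2, 4, 8, 29, 58, 116, 232.
Compute 211^d (mod 233) for the divisors d until we hit 1:
211^1 ≡ 211 (mod 233)
211^2 ≡ 18 (mod 233)
211^4 ≡ 91 (mod 233)
211^8 ≡ 126 (mod 233)
211^29 ≡ 221 (mod 233)
211^58 ≡ 144 (mod 233)
211^116 ≡ 232 (mod 233)
211^232 ≡ 1 (mod 233) ✓
The order of 211 is 232, so the subgroup it generates has 232 elements.
Index = |(Z/233Z)^×| / |⟨211⟩| = 232 / 232 = 1.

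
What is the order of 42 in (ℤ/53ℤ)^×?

13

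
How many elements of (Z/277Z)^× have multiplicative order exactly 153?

0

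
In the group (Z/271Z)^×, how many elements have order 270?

72

φ(271) = 271 − 1 = 270 = 2 · 3^3 · 5.
In a cyclic group of order 270, there are φ(d) elements of order d for each divisor d of 270, and zero for non-divisors.
270 = 2 · 3^3 · 5 divides 270, and φ(270) = 72.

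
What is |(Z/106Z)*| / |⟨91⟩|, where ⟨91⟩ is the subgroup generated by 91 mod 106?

ord(91) | φ(106) = φ(2)·φ(53) = 1·52 = 52 = 2^2 · 13.
Divisors of 52: 1, 2, 4, 13, 26, 52.
Compute 91^d (mod 106) for the divisors d until we hit 1:
91^1 ≡ 91 (mod 106)
91^2 ≡ 13 (mod 106)
91^4 ≡ 63 (mod 106)
91^13 ≡ 105 (mod 106)
91^26 ≡ 1 (mod 106) ✓
The order of 91 is 26, so the subgroup it generates has 26 elements.
Index = |(Z/106Z)^×| / |⟨91⟩| = 52 / 26 = 2.

2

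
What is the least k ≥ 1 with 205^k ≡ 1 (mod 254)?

126

By Lagrange's theorem, ord_254(205) divides φ(254) = φ(2)·φ(127) = 1·126 = 126 = 2 · 3^2 · 7.
Divisors of 126: 1, 2, 3, 6, 7, 9, 14, 18, 21, 42, 63, 126.
Compute 205^d (mod 254) for the divisors d until we hit 1:
205^1 ≡ 205 (mod 254)
205^2 ≡ 115 (mod 254)
205^3 ≡ 207 (mod 254)
205^6 ≡ 177 (mod 254)
205^7 ≡ 217 (mod 254)
205^9 ≡ 63 (mod 254)
205^14 ≡ 99 (mod 254)
205^18 ≡ 159 (mod 254)
205^21 ≡ 147 (mod 254)
205^42 ≡ 19 (mod 254)
205^63 ≡ 253 (mod 254)
205^126 ≡ 1 (mod 254) ✓
The smallest such exponent is 126, so the order of 205 is 126.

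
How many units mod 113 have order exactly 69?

0

φ(113) = 113 − 1 = 112 = 2^4 · 7.
(Z/113Z)^× is cyclic (|G| = 112); a cyclic group of order m has exactly φ(d) elements of each order d | m, and none otherwise.
Here 112 is not a multiple of 69, so there are no elements of order 69.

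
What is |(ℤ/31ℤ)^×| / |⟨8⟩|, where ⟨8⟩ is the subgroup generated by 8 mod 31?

6

By Lagrange's theorem, ord_31(8) divides φ(31) = 31 − 1 = 30 = 2 · 3 · 5.
Divisors of 30: 1, 2, 3, 5, 6, 10, 15, 30.
Compute 8^d (mod 31) for the divisors d until we hit 1:
8^1 ≡ 8
8^2 ≡ 2
8^3 ≡ 16
8^5 ≡ 1
So ord_31(8) = 5, hence |⟨8⟩| = 5.
[(Z/31Z)^× : ⟨8⟩] = 30/5 = 6.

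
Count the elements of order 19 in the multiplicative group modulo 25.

0

φ(25) = φ(5^2) = 5·(5−1) = 20 = 2^2 · 5.
Since (Z/25Z)^× is cyclic of order 20, the number of elements of order d is φ(d) when d | 20 and 0 otherwise.
19 does not divide 20, so no element of (Z/25Z)^× has order 19.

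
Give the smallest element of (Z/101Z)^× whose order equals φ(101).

φ(101) = 101 − 1 = 100 = 2^2 · 5^2.
g is a primitive root iff g^(100/q) ≢ 1 (mod 101) for each prime q ∈ {2, 5}.
g = 2: 2^50 ≡ 100; 2^20 ≡ 95 — none is 1, so 2 is a primitive root.
So 2 is the smallest generator of (Z/101Z)^×.

2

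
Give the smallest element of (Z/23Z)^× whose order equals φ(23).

5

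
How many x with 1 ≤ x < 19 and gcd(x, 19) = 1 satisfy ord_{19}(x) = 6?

2

φ(19) = 19 − 1 = 18 = 2 · 3^2.
In a cyclic group of order 18, there are φ(d) elements of order d for each divisor d of 18, and zero for non-divisors.
6 = 2 · 3 divides 18, and φ(6) = 2.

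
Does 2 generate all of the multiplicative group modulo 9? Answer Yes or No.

Yes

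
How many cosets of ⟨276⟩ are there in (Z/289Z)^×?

Since 276 ∈ (Z/289Z)^×, its order divides φ(289) = φ(17^2) = 17·(17−1) = 272 = 2^4 · 17.
Divisors of 272: 1, 2, 4, 8, 16, 17, 34, 68, 136, 272.
Compute 276^d (mod 289) for the divisors d until we hit 1:
276^1 ≡ 276 (mod 289)
276^2 ≡ 169 (mod 289)
276^4 ≡ 239 (mod 289)
276^8 ≡ 188 (mod 289)
276^16 ≡ 86 (mod 289)
276^17 ≡ 38 (mod 289)
276^34 ≡ 288 (mod 289)
276^68 ≡ 1 (mod 289) ✓
The order of 276 is 68, so the subgroup it generates has 68 elements.
The index is φ(289) / ord(276) = 272 / 68 = 4.

4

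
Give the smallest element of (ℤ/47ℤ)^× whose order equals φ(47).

φ(47) = 47 − 1 = 46 = 2 · 23.
Test candidates g = 2, 3, … against the prime factors q ∈ {2, 23} of φ(47): g is a generator iff g^(46/q) ≢ 1 for every such q.
g = 2: 2^23 ≡ 1 — hits 1, so not a primitive root.
g = 3: 3^23 ≡ 1 — hits 1, so not a primitive root.
g = 4: 4^23 ≡ 1 — hits 1, so not a primitive root.
g = 5: 5^23 ≡ 46; 5^2 ≡ 25 — none is 1, so 5 is a primitive root.
So 5 is the smallest generator of (Z/47Z)^×.

5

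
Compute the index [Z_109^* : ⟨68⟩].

9

The order of 68 must divide φ(109) = 109 − 1 = 108 = 2^2 · 3^3.
Divisors of 108: 1, 2, 3, 4, 6, 9, 12, 18, 27, 36, 54, 108.
Compute 68^d (mod 109) for the divisors d until we hit 1:
68^1 ≡ 68 (mod 109)
68^2 ≡ 46 (mod 109)
68^3 ≡ 76 (mod 109)
68^4 ≡ 45 (mod 109)
68^6 ≡ 108 (mod 109)
68^9 ≡ 33 (mod 109)
68^12 ≡ 1 (mod 109) ✓
The order of 68 is 12, so the subgroup it generates has 12 elements.
Index = |(Z/109Z)^×| / |⟨68⟩| = 108 / 12 = 9.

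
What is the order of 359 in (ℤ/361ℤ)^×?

171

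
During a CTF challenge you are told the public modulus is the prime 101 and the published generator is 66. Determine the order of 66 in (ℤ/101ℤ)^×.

The order of 66 must divide φ(101) = 101 − 1 = 100 = 2^2 · 5^2.
Divisors of 100: 1, 2, 4, 5, 10, 20, 25, 50, 100.
Test each divisor d:
66^1 ≡ 66 (mod 101)
66^2 ≡ 13 (mod 101)
66^4 ≡ 68 (mod 101)
66^5 ≡ 44 (mod 101)
66^10 ≡ 17 (mod 101)
66^20 ≡ 87 (mod 101)
66^25 ≡ 91 (mod 101)
66^50 ≡ 100 (mod 101)
66^100 ≡ 1 (mod 101) ✓
Hence ord(66) = 100.

100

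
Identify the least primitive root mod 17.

φ(17) = 17 − 1 = 16 = 2^4.
g is a primitive root iff g^(16/q) ≢ 1 (mod 17) for each prime q ∈ {2}.
g = 2: 2^8 ≡ 1 — hits 1, so not a primitive root.
g = 3: 3^8 ≡ 16 — none is 1, so 3 is a primitive root.
Hence the least primitive root of 17 is 3.

3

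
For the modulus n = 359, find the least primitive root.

7

φ(359) = 359 − 1 = 358 = 2 · 179.
g is a primitive root iff g^(358/q) ≢ 1 (mod 359) for each prime q ∈ {2, 179}.
g = 2: 2^179 ≡ 1 — hits 1, so not a primitive root.
g = 3: 3^179 ≡ 1 — hits 1, so not a primitive root.
g = 4: 4^179 ≡ 1 — hits 1, so not a primitive root.
g = 5: 5^179 ≡ 1 — hits 1, so not a primitive root.
g = 6: 6^179 ≡ 1 — hits 1, so not a primitive root.
g = 7: 7^179 ≡ 358; 7^2 ≡ 49 — none is 1, so 7 is a primitive root.
Hence the least primitive root of 359 is 7.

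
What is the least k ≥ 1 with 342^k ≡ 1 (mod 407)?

9

ord(342) | φ(407) = φ(11·37) = (11−1)·(37−1) = 10·36 = 360 = 2^3 · 3^2 · 5.
Divisors of 360: 1, 2, 3, 4, 5, 6, 8, 9, 10, 12, 15, 18, 20, 24, 30, 36, 40, 45, 60, 72, 90, 120, 180, 360.
Evaluate successive powers at the divisors of 360:
342^1 ≡ 342
342^2 ≡ 155
342^3 ≡ 100
342^4 ≡ 12
342^5 ≡ 34
342^6 ≡ 232
342^8 ≡ 144
342^9 ≡ 1
The smallest such exponent is 9, so the order of 342 is 9.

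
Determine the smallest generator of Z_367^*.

φ(367) = 367 − 1 = 366 = 2 · 3 · 61.
g is a primitive root iff g^(366/q) ≢ 1 (mod 367) for each prime q ∈ {2, 3, 61}.
g = 2: 2^183 ≡ 1 — hits 1, so not a primitive root.
g = 3: 3^183 ≡ 366; 3^122 ≡ 1 — hits 1, so not a primitive root.
g = 4: 4^183 ≡ 1 — hits 1, so not a primitive root.
g = 5: 5^183 ≡ 366; 5^122 ≡ 1 — hits 1, so not a primitive root.
g = 6: 6^183 ≡ 366; 6^122 ≡ 283; 6^6 ≡ 47 — none is 1, so 6 is a primitive root.
Hence the least primitive root of 367 is 6.

6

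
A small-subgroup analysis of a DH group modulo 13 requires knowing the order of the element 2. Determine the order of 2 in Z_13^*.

12

The order of 2 must divide φ(13) = 13 − 1 = 12 = 2^2 · 3.
Divisors of 12: 1, 2, 3, 4, 6, 12.
Test each divisor d:
2^1 ≡ 2 (mod 13)
2^2 ≡ 4 (mod 13)
2^3 ≡ 8 (mod 13)
2^4 ≡ 3 (mod 13)
2^6 ≡ 12 (mod 13)
2^12 ≡ 1 (mod 13) ✓
So ord_13(2) = 12.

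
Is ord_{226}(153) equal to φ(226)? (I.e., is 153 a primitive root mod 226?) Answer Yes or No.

No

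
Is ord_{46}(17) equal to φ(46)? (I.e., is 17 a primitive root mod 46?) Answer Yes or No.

φ(46) = φ(2)·φ(23) = 1·22 = 22 = 2 · 11.
An element g generates (Z/46Z)^× iff g^(22/q) ≢ 1 (mod 46) for each prime q ∈ {2, 11}.
17^11 ≡ 45 (mod 46)  [q = 2: ≢ 1 ✓]
17^2 ≡ 13 (mod 46)  [q = 11: ≢ 1 ✓]
All checks pass, so 17 has order 22 and is a primitive root modulo 46.

Yes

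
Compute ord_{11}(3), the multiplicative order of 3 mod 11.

5

By Lagrange's theorem, ord_11(3) divides φ(11) = 11 − 1 = 10 = 2 · 5.
Divisors of 10: 1, 2, 5, 10.
Test each divisor d:
3^1 ≡ 3 (mod 11)
3^2 ≡ 9 (mod 11)
3^5 ≡ 1 (mod 11) ✓
Therefore the multiplicative order of 3 modulo 11 is 5.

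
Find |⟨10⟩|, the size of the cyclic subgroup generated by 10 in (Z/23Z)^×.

By Lagrange's theorem, ord_23(10) divides φ(23) = 23 − 1 = 22 = 2 · 11.
Divisors of 22: 1, 2, 11, 22.
Evaluate successive powers at the divisors of 22:
10^1 ≡ 10
10^2 ≡ 8
10^11 ≡ 22
10^22 ≡ 1
Hence ord(10) = 22.

22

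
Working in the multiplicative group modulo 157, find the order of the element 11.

39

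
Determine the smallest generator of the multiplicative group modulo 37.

2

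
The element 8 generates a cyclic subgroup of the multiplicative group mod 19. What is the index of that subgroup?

3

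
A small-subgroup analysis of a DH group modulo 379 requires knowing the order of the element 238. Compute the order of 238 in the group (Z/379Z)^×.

ord(238) | φ(379) = 379 − 1 = 378 = 2 · 3^3 · 7.
Divisors of 378: 1, 2, 3, 6, 7, 9, 14, 18, 21, 27, 42, 54, 63, 126, 189, 378.
Test each divisor d:
238^1 ≡ 238
238^2 ≡ 173
238^3 ≡ 242
238^6 ≡ 198
238^7 ≡ 128
238^9 ≡ 162
238^14 ≡ 87
238^18 ≡ 93
238^21 ≡ 145
238^27 ≡ 285
238^42 ≡ 180
238^54 ≡ 119
238^63 ≡ 328
238^126 ≡ 327
238^189 ≡ 378
238^378 ≡ 1
The smallest such exponent is 378, so the order of 238 is 378.

378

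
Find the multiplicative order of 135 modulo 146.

The order of 135 must divide φ(146) = φ(2)·φ(73) = 1·72 = 72 = 2^3 · 3^2.
Divisors of 72: 1, 2, 3, 4, 6, 8, 9, 12, 18, 24, 36, 72.
Check 135^d mod 146 for each divisor in increasing order:
135^1 ≡ 135
135^2 ≡ 121
135^3 ≡ 129
135^4 ≡ 41
135^6 ≡ 143
135^8 ≡ 75
135^9 ≡ 51
135^12 ≡ 9
135^18 ≡ 119
135^24 ≡ 81
135^36 ≡ 145
135^72 ≡ 1
So ord_146(135) = 72.

72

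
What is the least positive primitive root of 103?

φ(103) = 103 − 1 = 102 = 2 · 3 · 17.
Test candidates g = 2, 3, … against the prime factors q ∈ {2, 3, 17} of φ(103): g is a generator iff g^(102/q) ≢ 1 for every such q.
g = 2: 2^51 ≡ 1 — hits 1, so not a primitive root.
g = 3: 3^51 ≡ 102; 3^34 ≡ 1 — hits 1, so not a primitive root.
g = 4: 4^51 ≡ 1 — hits 1, so not a primitive root.
g = 5: 5^51 ≡ 102; 5^34 ≡ 56; 5^6 ≡ 72 — none is 1, so 5 is a primitive root.
Hence the least primitive root of 103 is 5.

5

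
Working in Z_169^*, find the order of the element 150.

ord(150) | φ(169) = φ(13^2) = 13·(13−1) = 156 = 2^2 · 3 · 13.
Divisors of 156: 1, 2, 3, 4, 6, 12, 13, 26, 39, 52, 78, 156.
Test each divisor d:
150^1 ≡ 150
150^2 ≡ 23
150^3 ≡ 70
150^4 ≡ 22
150^6 ≡ 168
150^12 ≡ 1
Therefore the multiplicative order of 150 modulo 169 is 12.

12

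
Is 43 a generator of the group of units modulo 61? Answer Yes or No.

Yes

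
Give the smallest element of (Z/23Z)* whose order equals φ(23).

5

φ(23) = 23 − 1 = 22 = 2 · 11.
g is a primitive root iff g^(22/q) ≢ 1 (mod 23) for each prime q ∈ {2, 11}.
g = 2: 2^11 ≡ 1 — hits 1, so not a primitive root.
g = 3: 3^11 ≡ 1 — hits 1, so not a primitive root.
g = 4: 4^11 ≡ 1 — hits 1, so not a primitive root.
g = 5: 5^11 ≡ 22; 5^2 ≡ 2 — none is 1, so 5 is a primitive root.
Hence the least primitive root of 23 is 5.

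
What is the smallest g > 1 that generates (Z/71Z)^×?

7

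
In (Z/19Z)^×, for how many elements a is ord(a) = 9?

6

φ(19) = 19 − 1 = 18 = 2 · 3^2.
Since (Z/19Z)^× is cyclic of order 18, the number of elements of order d is φ(d) when d | 18 and 0 otherwise.
9 = 3^2 divides 18, and φ(9) = 6.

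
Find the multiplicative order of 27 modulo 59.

29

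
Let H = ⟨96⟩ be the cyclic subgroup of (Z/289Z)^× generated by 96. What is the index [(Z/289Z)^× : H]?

1

ord(96) | φ(289) = φ(17^2) = 17·(17−1) = 272 = 2^4 · 17.
Divisors of 272: 1, 2, 4, 8, 16, 17, 34, 68, 136, 272.
Check 96^d mod 289 for each divisor in increasing order:
96^1 ≡ 96 (mod 289)
96^2 ≡ 257 (mod 289)
96^4 ≡ 157 (mod 289)
96^8 ≡ 84 (mod 289)
96^16 ≡ 120 (mod 289)
96^17 ≡ 249 (mod 289)
96^34 ≡ 155 (mod 289)
96^68 ≡ 38 (mod 289)
96^136 ≡ 288 (mod 289)
96^272 ≡ 1 (mod 289) ✓
So ord_289(96) = 272, hence |⟨96⟩| = 272.
[(Z/289Z)^× : ⟨96⟩] = 272/272 = 1.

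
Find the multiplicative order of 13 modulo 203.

14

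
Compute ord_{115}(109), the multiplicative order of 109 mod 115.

22

The order of 109 must divide φ(115) = φ(5·23) = (5−1)·(23−1) = 4·22 = 88 = 2^3 · 11.
Divisors of 88: 1, 2, 4, 8, 11, 22, 44, 88.
Evaluate successive powers at the divisors of 88:
109^1 ≡ 109 (mod 115)
109^2 ≡ 36 (mod 115)
109^4 ≡ 31 (mod 115)
109^8 ≡ 41 (mod 115)
109^11 ≡ 114 (mod 115)
109^22 ≡ 1 (mod 115) ✓
So ord_115(109) = 22.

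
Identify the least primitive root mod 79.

3

φ(79) = 79 − 1 = 78 = 2 · 3 · 13.
g is a primitive root iff g^(78/q) ≢ 1 (mod 79) for each prime q ∈ {2, 3, 13}.
g = 2: 2^39 ≡ 1 — hits 1, so not a primitive root.
g = 3: 3^39 ≡ 78; 3^26 ≡ 23; 3^6 ≡ 18 — none is 1, so 3 is a primitive root.
The smallest primitive root modulo 79 is 3.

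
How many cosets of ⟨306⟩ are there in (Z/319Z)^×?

8

Since 306 ∈ (Z/319Z)^×, its order divides φ(319) = φ(11·29) = (11−1)·(29−1) = 10·28 = 280 = 2^3 · 5 · 7.
Divisors of 280: 1, 2, 4, 5, 7, 8, 10, 14, 20, 28, 35, 40, 56, 70, 140, 280.
Check 306^d mod 319 for each divisor in increasing order:
306^1 ≡ 306
306^2 ≡ 169
306^4 ≡ 170
306^5 ≡ 23
306^7 ≡ 59
306^8 ≡ 190
306^10 ≡ 210
306^14 ≡ 291
306^20 ≡ 78
306^28 ≡ 146
306^35 ≡ 1
The order of 306 is 35, so the subgroup it generates has 35 elements.
[(Z/319Z)^× : ⟨306⟩] = 280/35 = 8.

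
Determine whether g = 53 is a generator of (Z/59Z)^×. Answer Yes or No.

φ(59) = 59 − 1 = 58 = 2 · 29.
An element g generates (Z/59Z)^× iff g^(58/q) ≢ 1 (mod 59) for each prime q ∈ {2, 29}.
53^29 ≡ 1 (mod 59)  [q = 2: ≡ 1 ✗]
53^2 ≡ 36 (mod 59)  [q = 29: ≢ 1 ✓]
Since 53^29 ≡ 1, the order of 53 divides 29 < 58, so 53 is not a primitive root.

No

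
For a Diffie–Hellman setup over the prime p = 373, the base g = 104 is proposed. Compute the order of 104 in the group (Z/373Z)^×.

4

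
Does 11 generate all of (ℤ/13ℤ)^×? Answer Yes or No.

φ(13) = 13 − 1 = 12 = 2^2 · 3.
An element g generates (Z/13Z)^× iff g^(12/q) ≢ 1 (mod 13) for each prime q ∈ {2, 3}.
11^6 ≡ 12 (mod 13)  [q = 2: ≢ 1 ✓]
11^4 ≡ 3 (mod 13)  [q = 3: ≢ 1 ✓]
None equal 1, so ord_13(11) = 12: 11 is a primitive root.

Yes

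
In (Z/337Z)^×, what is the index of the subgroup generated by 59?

21

Since 59 ∈ (Z/337Z)^×, its order divides φ(337) = 337 − 1 = 336 = 2^4 · 3 · 7.
Divisors of 336: 1, 2, 3, 4, 6, 7, 8, 12, 14, 16, 21, 24, 28, 42, 48, 56, 84, 112, 168, 336.
Compute 59^d (mod 337) for the divisors d until we hit 1:
59^1 ≡ 59 (mod 337)
59^2 ≡ 111 (mod 337)
59^3 ≡ 146 (mod 337)
59^4 ≡ 189 (mod 337)
59^6 ≡ 85 (mod 337)
59^7 ≡ 297 (mod 337)
59^8 ≡ 336 (mod 337)
59^12 ≡ 148 (mod 337)
59^14 ≡ 252 (mod 337)
59^16 ≡ 1 (mod 337) ✓
The order of 59 is 16, so the subgroup it generates has 16 elements.
The index is φ(337) / ord(59) = 336 / 16 = 21.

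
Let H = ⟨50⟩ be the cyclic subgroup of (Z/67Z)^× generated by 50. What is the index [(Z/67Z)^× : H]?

The order of 50 must divide φ(67) = 67 − 1 = 66 = 2 · 3 · 11.
Divisors of 66: 1, 2, 3, 6, 11, 22, 33, 66.
Evaluate successive powers at the divisors of 66:
50^1 ≡ 50 (mod 67)
50^2 ≡ 21 (mod 67)
50^3 ≡ 45 (mod 67)
50^6 ≡ 15 (mod 67)
50^11 ≡ 38 (mod 67)
50^22 ≡ 37 (mod 67)
50^33 ≡ 66 (mod 67)
50^66 ≡ 1 (mod 67) ✓
Thus |⟨50⟩| = ord(50) = 66.
The index is φ(67) / ord(50) = 66 / 66 = 1.

1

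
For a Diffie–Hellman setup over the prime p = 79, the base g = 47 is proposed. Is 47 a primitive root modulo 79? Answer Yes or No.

φ(79) = 79 − 1 = 78 = 2 · 3 · 13.
An element g generates (Z/79Z)^× iff g^(78/q) ≢ 1 (mod 79) for each prime q ∈ {2, 3, 13}.
47^39 ≡ 78 (mod 79)  [q = 2: ≢ 1 ✓]
47^26 ≡ 55 (mod 79)  [q = 3: ≢ 1 ✓]
47^6 ≡ 52 (mod 79)  [q = 13: ≢ 1 ✓]
None equal 1, so ord_79(47) = 78: 47 is a primitive root.

Yes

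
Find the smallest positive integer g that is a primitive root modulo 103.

5

φ(103) = 103 − 1 = 102 = 2 · 3 · 17.
Test candidates g = 2, 3, … against the prime factors q ∈ {2, 3, 17} of φ(103): g is a generator iff g^(102/q) ≢ 1 for every such q.
g = 2: 2^51 ≡ 1 — hits 1, so not a primitive root.
g = 3: 3^51 ≡ 102; 3^34 ≡ 1 — hits 1, so not a primitive root.
g = 4: 4^51 ≡ 1 — hits 1, so not a primitive root.
g = 5: 5^51 ≡ 102; 5^34 ≡ 56; 5^6 ≡ 72 — none is 1, so 5 is a primitive root.
Hence the least primitive root of 103 is 5.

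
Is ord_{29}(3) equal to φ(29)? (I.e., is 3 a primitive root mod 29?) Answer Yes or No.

Yes

φ(29) = 29 − 1 = 28 = 2^2 · 7.
3 is a primitive root mod 29 iff 3^(φ(29)/q) ≢ 1 for every prime q | φ(29), i.e. q ∈ {2, 7}.
3^14 ≡ 28 (mod 29)  [q = 2: ≢ 1 ✓]
3^4 ≡ 23 (mod 29)  [q = 7: ≢ 1 ✓]
All checks pass, so 3 has order 28 and is a primitive root modulo 29.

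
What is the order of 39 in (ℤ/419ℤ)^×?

Since 39 ∈ (Z/419Z)^×, its order divides φ(419) = 419 − 1 = 418 = 2 · 11 · 19.
Divisors of 418: 1, 2, 11, 19, 22, 38, 209, 418.
Test each divisor d:
39^1 ≡ 39 (mod 419)
39^2 ≡ 264 (mod 419)
39^11 ≡ 329 (mod 419)
39^19 ≡ 348 (mod 419)
39^22 ≡ 139 (mod 419)
39^38 ≡ 13 (mod 419)
39^209 ≡ 1 (mod 419) ✓
Therefore the multiplicative order of 39 modulo 419 is 209.

209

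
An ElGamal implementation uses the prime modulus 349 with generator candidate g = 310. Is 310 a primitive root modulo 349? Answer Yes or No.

No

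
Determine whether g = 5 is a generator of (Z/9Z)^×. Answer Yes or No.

φ(9) = φ(3^2) = 3·(3−1) = 6 = 2 · 3.
An element g generates (Z/9Z)^× iff g^(6/q) ≢ 1 (mod 9) for each prime q ∈ {2, 3}.
5^3 ≡ 8 (mod 9)  [q = 2: ≢ 1 ✓]
5^2 ≡ 7 (mod 9)  [q = 3: ≢ 1 ✓]
None equal 1, so ord_9(5) = 6: 5 is a primitive root.

Yes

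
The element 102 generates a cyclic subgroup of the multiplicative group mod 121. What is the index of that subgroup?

ord(102) | φ(121) = φ(11^2) = 11·(11−1) = 110 = 2 · 5 · 11.
Divisors of 110: 1, 2, 5, 10, 11, 22, 55, 110.
Compute 102^d (mod 121) for the divisors d until we hit 1:
102^1 ≡ 102 (mod 121)
102^2 ≡ 119 (mod 121)
102^5 ≡ 45 (mod 121)
102^10 ≡ 89 (mod 121)
102^11 ≡ 3 (mod 121)
102^22 ≡ 9 (mod 121)
102^55 ≡ 1 (mod 121) ✓
The order of 102 is 55, so the subgroup it generates has 55 elements.
[(Z/121Z)^× : ⟨102⟩] = 110/55 = 2.

2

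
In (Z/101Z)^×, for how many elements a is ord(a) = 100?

40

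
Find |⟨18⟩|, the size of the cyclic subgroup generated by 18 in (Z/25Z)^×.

4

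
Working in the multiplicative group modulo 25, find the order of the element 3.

20

The order of 3 must divide φ(25) = φ(5^2) = 5·(5−1) = 20 = 2^2 · 5.
Divisors of 20: 1, 2, 4, 5, 10, 20.
Test each divisor d:
3^1 ≡ 3
3^2 ≡ 9
3^4 ≡ 6
3^5 ≡ 18
3^10 ≡ 24
3^20 ≡ 1
Hence ord(3) = 20.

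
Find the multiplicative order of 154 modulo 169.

Since 154 ∈ (Z/169Z)^×, its order divides φ(169) = φ(13^2) = 13·(13−1) = 156 = 2^2 · 3 · 13.
Divisors of 156: 1, 2, 3, 4, 6, 12, 13, 26, 39, 52, 78, 156.
Evaluate successive powers at the divisors of 156:
154^1 ≡ 154 (mod 169)
154^2 ≡ 56 (mod 169)
154^3 ≡ 5 (mod 169)
154^4 ≡ 94 (mod 169)
154^6 ≡ 25 (mod 169)
154^12 ≡ 118 (mod 169)
154^13 ≡ 89 (mod 169)
154^26 ≡ 147 (mod 169)
154^39 ≡ 70 (mod 169)
154^52 ≡ 146 (mod 169)
154^78 ≡ 168 (mod 169)
154^156 ≡ 1 (mod 169) ✓
The smallest such exponent is 156, so the order of 154 is 156.

156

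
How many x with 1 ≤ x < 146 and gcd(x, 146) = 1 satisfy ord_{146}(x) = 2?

1

φ(146) = φ(2)·φ(73) = 1·72 = 72 = 2^3 · 3^2.
(Z/146Z)^× is cyclic (|G| = 72); a cyclic group of order m has exactly φ(d) elements of each order d | m, and none otherwise.
2 | 72, and φ(2) = 2 − 1 = 1.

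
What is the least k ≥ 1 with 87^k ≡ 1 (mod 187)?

8

ord(87) | φ(187) = φ(11·17) = (11−1)·(17−1) = 10·16 = 160 = 2^5 · 5.
Divisors of 160: 1, 2, 4, 5, 8, 10, 16, 20, 32, 40, 80, 160.
Evaluate successive powers at the divisors of 160:
87^1 ≡ 87 (mod 187)
87^2 ≡ 89 (mod 187)
87^4 ≡ 67 (mod 187)
87^5 ≡ 32 (mod 187)
87^8 ≡ 1 (mod 187) ✓
Hence ord(87) = 8.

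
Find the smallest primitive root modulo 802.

3

φ(802) = φ(2)·φ(401) = 1·400 = 400 = 2^4 · 5^2.
Test candidates g = 2, 3, … against the prime factors q ∈ {2, 5} of φ(802): g is a generator iff g^(400/q) ≢ 1 for every such q.
g = 2: gcd(2, 802) = 2 > 1, not a unit — skip.
g = 3: 3^200 ≡ 801; 3^80 ≡ 473 — none is 1, so 3 is a primitive root.
Hence the least primitive root of 802 is 3.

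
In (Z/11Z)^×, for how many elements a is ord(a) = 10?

φ(11) = 11 − 1 = 10 = 2 · 5.
(Z/11Z)^× is cyclic (|G| = 10); a cyclic group of order m has exactly φ(d) elements of each order d | m, and none otherwise.
10 = 2 · 5 divides 10, and φ(10) = 4.

4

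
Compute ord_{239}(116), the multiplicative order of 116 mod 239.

By Lagrange's theorem, ord_239(116) divides φ(239) = 239 − 1 = 238 = 2 · 7 · 17.
Divisors of 238: 1, 2, 7, 14, 17, 34, 119, 238.
Test each divisor d:
116^1 ≡ 116
116^2 ≡ 72
116^7 ≡ 6
116^14 ≡ 36
116^17 ≡ 10
116^34 ≡ 100
116^119 ≡ 1
Hence ord(116) = 119.

119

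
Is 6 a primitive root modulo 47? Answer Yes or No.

φ(47) = 47 − 1 = 46 = 2 · 23.
An element g generates (Z/47Z)^× iff g^(46/q) ≢ 1 (mod 47) for each prime q ∈ {2, 23}.
6^23 ≡ 1 (mod 47)  [q = 2: ≡ 1 ✗]
6^2 ≡ 36 (mod 47)  [q = 23: ≢ 1 ✓]
The check at q = 2 fails, so 6 generates a proper subgroup.

No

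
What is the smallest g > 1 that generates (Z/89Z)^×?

3

φ(89) = 89 − 1 = 88 = 2^3 · 11.
g is a primitive root iff g^(88/q) ≢ 1 (mod 89) for each prime q ∈ {2, 11}.
g = 2: 2^44 ≡ 1 — hits 1, so not a primitive root.
g = 3: 3^44 ≡ 88; 3^8 ≡ 64 — none is 1, so 3 is a primitive root.
So 3 is the smallest generator of (Z/89Z)^×.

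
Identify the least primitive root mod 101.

φ(101) = 101 − 1 = 100 = 2^2 · 5^2.
g is a primitive root iff g^(100/q) ≢ 1 (mod 101) for each prime q ∈ {2, 5}.
g = 2: 2^50 ≡ 100; 2^20 ≡ 95 — none is 1, so 2 is a primitive root.
Hence the least primitive root of 101 is 2.

2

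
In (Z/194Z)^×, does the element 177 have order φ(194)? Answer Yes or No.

φ(194) = φ(2)·φ(97) = 1·96 = 96 = 2^5 · 3.
Test 177^(96/q) mod 194 for each prime factor q of 96:
177^48 ≡ 193 (mod 194)  [q = 2: ≢ 1 ✓]
177^32 ≡ 61 (mod 194)  [q = 3: ≢ 1 ✓]
Every test exponent gives a nontrivial residue, hence 177 generates the full group.

Yes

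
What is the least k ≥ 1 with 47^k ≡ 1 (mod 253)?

5

By Lagrange's theorem, ord_253(47) divides φ(253) = φ(11·23) = (11−1)·(23−1) = 10·22 = 220 = 2^2 · 5 · 11.
Divisors of 220: 1, 2, 4, 5, 10, 11, 20, 22, 44, 55, 110, 220.
Evaluate successive powers at the divisors of 220:
47^1 ≡ 47
47^2 ≡ 185
47^4 ≡ 70
47^5 ≡ 1
The smallest such exponent is 5, so the order of 47 is 5.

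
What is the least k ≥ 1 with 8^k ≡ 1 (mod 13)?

4

Since 8 ∈ (Z/13Z)^×, its order divides φ(13) = 13 − 1 = 12 = 2^2 · 3.
Divisors of 12: 1, 2, 3, 4, 6, 12.
Evaluate successive powers at the divisors of 12:
8^1 ≡ 8
8^2 ≡ 12
8^3 ≡ 5
8^4 ≡ 1
Therefore the multiplicative order of 8 modulo 13 is 4.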